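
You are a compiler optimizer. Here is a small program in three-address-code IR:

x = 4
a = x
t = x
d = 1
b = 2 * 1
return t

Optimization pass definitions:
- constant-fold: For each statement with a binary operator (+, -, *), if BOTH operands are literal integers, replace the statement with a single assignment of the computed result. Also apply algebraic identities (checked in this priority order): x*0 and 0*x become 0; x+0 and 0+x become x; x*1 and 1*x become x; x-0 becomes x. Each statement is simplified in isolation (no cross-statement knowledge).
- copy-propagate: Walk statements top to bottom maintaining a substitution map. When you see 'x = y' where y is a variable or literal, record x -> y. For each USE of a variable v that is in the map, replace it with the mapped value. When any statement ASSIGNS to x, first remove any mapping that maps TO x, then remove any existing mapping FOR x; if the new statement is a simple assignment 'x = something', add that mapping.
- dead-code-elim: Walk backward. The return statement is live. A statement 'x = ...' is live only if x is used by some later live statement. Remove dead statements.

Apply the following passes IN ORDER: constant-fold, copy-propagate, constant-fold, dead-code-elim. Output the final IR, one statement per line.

Answer: return 4

Derivation:
Initial IR:
  x = 4
  a = x
  t = x
  d = 1
  b = 2 * 1
  return t
After constant-fold (6 stmts):
  x = 4
  a = x
  t = x
  d = 1
  b = 2
  return t
After copy-propagate (6 stmts):
  x = 4
  a = 4
  t = 4
  d = 1
  b = 2
  return 4
After constant-fold (6 stmts):
  x = 4
  a = 4
  t = 4
  d = 1
  b = 2
  return 4
After dead-code-elim (1 stmts):
  return 4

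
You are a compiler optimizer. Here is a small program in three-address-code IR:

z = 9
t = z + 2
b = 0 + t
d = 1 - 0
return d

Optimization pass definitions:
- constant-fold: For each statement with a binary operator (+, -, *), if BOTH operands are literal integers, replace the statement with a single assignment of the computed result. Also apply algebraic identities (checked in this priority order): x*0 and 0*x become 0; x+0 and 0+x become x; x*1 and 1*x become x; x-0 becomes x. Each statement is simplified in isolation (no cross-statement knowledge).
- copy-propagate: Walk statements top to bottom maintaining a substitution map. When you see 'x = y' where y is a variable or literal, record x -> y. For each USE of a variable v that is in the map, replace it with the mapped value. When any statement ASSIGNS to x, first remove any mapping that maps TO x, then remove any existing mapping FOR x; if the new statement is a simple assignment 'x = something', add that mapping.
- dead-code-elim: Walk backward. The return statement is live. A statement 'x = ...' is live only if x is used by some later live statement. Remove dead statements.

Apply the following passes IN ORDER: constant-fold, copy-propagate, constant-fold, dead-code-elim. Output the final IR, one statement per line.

Answer: return 1

Derivation:
Initial IR:
  z = 9
  t = z + 2
  b = 0 + t
  d = 1 - 0
  return d
After constant-fold (5 stmts):
  z = 9
  t = z + 2
  b = t
  d = 1
  return d
After copy-propagate (5 stmts):
  z = 9
  t = 9 + 2
  b = t
  d = 1
  return 1
After constant-fold (5 stmts):
  z = 9
  t = 11
  b = t
  d = 1
  return 1
After dead-code-elim (1 stmts):
  return 1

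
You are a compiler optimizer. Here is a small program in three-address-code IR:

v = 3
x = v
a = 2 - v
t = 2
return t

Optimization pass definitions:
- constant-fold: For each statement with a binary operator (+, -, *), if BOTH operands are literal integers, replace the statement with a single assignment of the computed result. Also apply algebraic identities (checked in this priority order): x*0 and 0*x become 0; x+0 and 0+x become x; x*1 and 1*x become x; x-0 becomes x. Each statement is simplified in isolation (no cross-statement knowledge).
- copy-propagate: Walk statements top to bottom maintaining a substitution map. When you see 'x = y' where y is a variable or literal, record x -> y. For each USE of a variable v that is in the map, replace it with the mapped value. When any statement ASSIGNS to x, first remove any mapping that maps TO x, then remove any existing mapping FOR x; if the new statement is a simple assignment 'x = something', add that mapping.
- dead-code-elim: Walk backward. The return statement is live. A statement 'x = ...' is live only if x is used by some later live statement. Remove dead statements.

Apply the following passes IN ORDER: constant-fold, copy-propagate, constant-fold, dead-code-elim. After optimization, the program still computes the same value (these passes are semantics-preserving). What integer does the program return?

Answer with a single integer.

Initial IR:
  v = 3
  x = v
  a = 2 - v
  t = 2
  return t
After constant-fold (5 stmts):
  v = 3
  x = v
  a = 2 - v
  t = 2
  return t
After copy-propagate (5 stmts):
  v = 3
  x = 3
  a = 2 - 3
  t = 2
  return 2
After constant-fold (5 stmts):
  v = 3
  x = 3
  a = -1
  t = 2
  return 2
After dead-code-elim (1 stmts):
  return 2
Evaluate:
  v = 3  =>  v = 3
  x = v  =>  x = 3
  a = 2 - v  =>  a = -1
  t = 2  =>  t = 2
  return t = 2

Answer: 2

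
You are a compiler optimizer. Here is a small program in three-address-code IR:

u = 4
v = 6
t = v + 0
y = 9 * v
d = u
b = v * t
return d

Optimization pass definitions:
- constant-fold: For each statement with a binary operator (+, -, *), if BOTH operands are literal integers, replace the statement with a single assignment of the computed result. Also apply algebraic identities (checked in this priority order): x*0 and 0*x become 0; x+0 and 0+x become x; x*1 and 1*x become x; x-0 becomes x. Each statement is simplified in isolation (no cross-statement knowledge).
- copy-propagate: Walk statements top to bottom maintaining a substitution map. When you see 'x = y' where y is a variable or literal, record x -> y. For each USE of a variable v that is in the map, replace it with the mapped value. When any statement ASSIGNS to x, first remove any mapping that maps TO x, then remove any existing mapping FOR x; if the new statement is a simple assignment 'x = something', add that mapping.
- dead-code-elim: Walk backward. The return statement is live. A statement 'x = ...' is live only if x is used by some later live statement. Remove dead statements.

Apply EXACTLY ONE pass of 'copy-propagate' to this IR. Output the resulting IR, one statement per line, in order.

Applying copy-propagate statement-by-statement:
  [1] u = 4  (unchanged)
  [2] v = 6  (unchanged)
  [3] t = v + 0  -> t = 6 + 0
  [4] y = 9 * v  -> y = 9 * 6
  [5] d = u  -> d = 4
  [6] b = v * t  -> b = 6 * t
  [7] return d  -> return 4
Result (7 stmts):
  u = 4
  v = 6
  t = 6 + 0
  y = 9 * 6
  d = 4
  b = 6 * t
  return 4

Answer: u = 4
v = 6
t = 6 + 0
y = 9 * 6
d = 4
b = 6 * t
return 4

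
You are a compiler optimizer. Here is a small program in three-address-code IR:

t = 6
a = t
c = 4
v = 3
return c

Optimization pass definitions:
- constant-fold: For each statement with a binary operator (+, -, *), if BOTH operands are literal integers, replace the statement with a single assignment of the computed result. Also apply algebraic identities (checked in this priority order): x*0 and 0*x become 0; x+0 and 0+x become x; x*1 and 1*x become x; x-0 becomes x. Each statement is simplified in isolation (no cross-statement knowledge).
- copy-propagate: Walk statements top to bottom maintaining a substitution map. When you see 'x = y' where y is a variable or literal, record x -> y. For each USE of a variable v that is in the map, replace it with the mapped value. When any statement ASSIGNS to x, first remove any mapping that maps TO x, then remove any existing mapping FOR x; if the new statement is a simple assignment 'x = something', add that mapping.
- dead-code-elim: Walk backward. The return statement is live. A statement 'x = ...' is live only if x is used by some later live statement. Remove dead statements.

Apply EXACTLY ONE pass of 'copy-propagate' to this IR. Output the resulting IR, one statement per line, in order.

Applying copy-propagate statement-by-statement:
  [1] t = 6  (unchanged)
  [2] a = t  -> a = 6
  [3] c = 4  (unchanged)
  [4] v = 3  (unchanged)
  [5] return c  -> return 4
Result (5 stmts):
  t = 6
  a = 6
  c = 4
  v = 3
  return 4

Answer: t = 6
a = 6
c = 4
v = 3
return 4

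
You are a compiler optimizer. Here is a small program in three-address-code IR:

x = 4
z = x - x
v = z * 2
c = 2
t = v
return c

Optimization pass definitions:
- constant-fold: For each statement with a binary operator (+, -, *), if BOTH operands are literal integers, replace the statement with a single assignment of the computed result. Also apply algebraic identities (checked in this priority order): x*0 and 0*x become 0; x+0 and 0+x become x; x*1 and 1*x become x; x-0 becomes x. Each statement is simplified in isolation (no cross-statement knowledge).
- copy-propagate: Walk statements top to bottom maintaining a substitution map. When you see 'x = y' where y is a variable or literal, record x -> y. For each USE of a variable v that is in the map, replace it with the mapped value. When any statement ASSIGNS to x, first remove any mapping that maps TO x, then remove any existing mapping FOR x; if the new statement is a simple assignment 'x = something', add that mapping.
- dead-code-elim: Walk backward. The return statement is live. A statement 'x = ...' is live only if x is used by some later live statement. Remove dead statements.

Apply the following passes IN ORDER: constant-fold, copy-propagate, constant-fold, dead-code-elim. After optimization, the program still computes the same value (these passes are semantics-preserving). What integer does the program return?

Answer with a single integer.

Initial IR:
  x = 4
  z = x - x
  v = z * 2
  c = 2
  t = v
  return c
After constant-fold (6 stmts):
  x = 4
  z = x - x
  v = z * 2
  c = 2
  t = v
  return c
After copy-propagate (6 stmts):
  x = 4
  z = 4 - 4
  v = z * 2
  c = 2
  t = v
  return 2
After constant-fold (6 stmts):
  x = 4
  z = 0
  v = z * 2
  c = 2
  t = v
  return 2
After dead-code-elim (1 stmts):
  return 2
Evaluate:
  x = 4  =>  x = 4
  z = x - x  =>  z = 0
  v = z * 2  =>  v = 0
  c = 2  =>  c = 2
  t = v  =>  t = 0
  return c = 2

Answer: 2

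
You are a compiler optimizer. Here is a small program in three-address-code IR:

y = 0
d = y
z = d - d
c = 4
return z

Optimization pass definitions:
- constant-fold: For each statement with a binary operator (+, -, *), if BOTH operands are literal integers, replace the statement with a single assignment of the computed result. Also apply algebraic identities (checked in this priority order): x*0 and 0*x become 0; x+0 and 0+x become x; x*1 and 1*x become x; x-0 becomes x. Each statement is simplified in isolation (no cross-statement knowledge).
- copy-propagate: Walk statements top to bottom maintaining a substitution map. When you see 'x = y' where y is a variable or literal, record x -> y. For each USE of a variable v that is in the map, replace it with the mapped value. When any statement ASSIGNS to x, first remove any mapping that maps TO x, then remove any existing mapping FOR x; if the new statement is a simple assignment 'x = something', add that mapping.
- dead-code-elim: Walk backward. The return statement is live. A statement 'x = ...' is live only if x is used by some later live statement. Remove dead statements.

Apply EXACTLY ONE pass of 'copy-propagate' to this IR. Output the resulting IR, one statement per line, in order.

Applying copy-propagate statement-by-statement:
  [1] y = 0  (unchanged)
  [2] d = y  -> d = 0
  [3] z = d - d  -> z = 0 - 0
  [4] c = 4  (unchanged)
  [5] return z  (unchanged)
Result (5 stmts):
  y = 0
  d = 0
  z = 0 - 0
  c = 4
  return z

Answer: y = 0
d = 0
z = 0 - 0
c = 4
return z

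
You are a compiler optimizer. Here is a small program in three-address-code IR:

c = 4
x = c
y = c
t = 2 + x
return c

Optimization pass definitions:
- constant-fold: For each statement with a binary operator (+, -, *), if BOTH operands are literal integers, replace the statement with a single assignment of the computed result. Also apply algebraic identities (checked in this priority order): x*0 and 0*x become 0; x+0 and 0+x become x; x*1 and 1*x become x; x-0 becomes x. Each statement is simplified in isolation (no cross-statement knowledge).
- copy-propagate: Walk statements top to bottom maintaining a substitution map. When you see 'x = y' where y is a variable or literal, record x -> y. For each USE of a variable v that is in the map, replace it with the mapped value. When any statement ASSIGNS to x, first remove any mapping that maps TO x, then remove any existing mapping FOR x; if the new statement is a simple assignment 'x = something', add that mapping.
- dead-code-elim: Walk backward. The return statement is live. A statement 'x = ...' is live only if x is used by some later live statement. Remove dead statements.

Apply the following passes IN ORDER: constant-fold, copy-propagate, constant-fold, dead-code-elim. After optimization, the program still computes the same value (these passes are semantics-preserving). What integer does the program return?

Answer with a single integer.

Answer: 4

Derivation:
Initial IR:
  c = 4
  x = c
  y = c
  t = 2 + x
  return c
After constant-fold (5 stmts):
  c = 4
  x = c
  y = c
  t = 2 + x
  return c
After copy-propagate (5 stmts):
  c = 4
  x = 4
  y = 4
  t = 2 + 4
  return 4
After constant-fold (5 stmts):
  c = 4
  x = 4
  y = 4
  t = 6
  return 4
After dead-code-elim (1 stmts):
  return 4
Evaluate:
  c = 4  =>  c = 4
  x = c  =>  x = 4
  y = c  =>  y = 4
  t = 2 + x  =>  t = 6
  return c = 4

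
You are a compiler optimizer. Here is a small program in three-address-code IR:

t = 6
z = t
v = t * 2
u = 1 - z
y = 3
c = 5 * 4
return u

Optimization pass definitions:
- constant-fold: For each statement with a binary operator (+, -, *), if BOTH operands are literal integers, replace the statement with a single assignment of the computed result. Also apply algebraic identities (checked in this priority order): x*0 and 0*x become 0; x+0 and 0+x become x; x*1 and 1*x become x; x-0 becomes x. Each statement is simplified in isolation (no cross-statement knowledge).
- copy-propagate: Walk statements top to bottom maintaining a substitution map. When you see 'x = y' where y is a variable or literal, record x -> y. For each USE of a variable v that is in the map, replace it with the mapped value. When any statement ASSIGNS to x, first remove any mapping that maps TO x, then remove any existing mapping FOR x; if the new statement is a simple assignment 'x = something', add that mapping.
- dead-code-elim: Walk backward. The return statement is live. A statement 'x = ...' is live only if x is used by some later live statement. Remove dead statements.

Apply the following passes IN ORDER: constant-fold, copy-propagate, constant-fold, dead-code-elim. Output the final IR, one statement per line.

Initial IR:
  t = 6
  z = t
  v = t * 2
  u = 1 - z
  y = 3
  c = 5 * 4
  return u
After constant-fold (7 stmts):
  t = 6
  z = t
  v = t * 2
  u = 1 - z
  y = 3
  c = 20
  return u
After copy-propagate (7 stmts):
  t = 6
  z = 6
  v = 6 * 2
  u = 1 - 6
  y = 3
  c = 20
  return u
After constant-fold (7 stmts):
  t = 6
  z = 6
  v = 12
  u = -5
  y = 3
  c = 20
  return u
After dead-code-elim (2 stmts):
  u = -5
  return u

Answer: u = -5
return u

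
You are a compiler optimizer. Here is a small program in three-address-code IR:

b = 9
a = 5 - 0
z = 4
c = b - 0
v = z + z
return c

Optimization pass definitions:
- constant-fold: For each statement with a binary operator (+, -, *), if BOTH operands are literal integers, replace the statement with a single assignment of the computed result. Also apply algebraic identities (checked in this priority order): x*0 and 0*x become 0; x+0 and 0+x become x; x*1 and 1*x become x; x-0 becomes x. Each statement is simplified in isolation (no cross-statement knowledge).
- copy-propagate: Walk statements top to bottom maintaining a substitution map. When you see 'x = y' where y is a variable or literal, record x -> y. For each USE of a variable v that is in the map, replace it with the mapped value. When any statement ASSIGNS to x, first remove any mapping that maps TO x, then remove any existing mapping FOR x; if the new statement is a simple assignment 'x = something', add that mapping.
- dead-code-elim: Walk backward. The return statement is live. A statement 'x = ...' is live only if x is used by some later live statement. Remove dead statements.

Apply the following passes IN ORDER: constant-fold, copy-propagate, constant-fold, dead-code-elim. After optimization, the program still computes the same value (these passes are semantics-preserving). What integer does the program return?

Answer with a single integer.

Answer: 9

Derivation:
Initial IR:
  b = 9
  a = 5 - 0
  z = 4
  c = b - 0
  v = z + z
  return c
After constant-fold (6 stmts):
  b = 9
  a = 5
  z = 4
  c = b
  v = z + z
  return c
After copy-propagate (6 stmts):
  b = 9
  a = 5
  z = 4
  c = 9
  v = 4 + 4
  return 9
After constant-fold (6 stmts):
  b = 9
  a = 5
  z = 4
  c = 9
  v = 8
  return 9
After dead-code-elim (1 stmts):
  return 9
Evaluate:
  b = 9  =>  b = 9
  a = 5 - 0  =>  a = 5
  z = 4  =>  z = 4
  c = b - 0  =>  c = 9
  v = z + z  =>  v = 8
  return c = 9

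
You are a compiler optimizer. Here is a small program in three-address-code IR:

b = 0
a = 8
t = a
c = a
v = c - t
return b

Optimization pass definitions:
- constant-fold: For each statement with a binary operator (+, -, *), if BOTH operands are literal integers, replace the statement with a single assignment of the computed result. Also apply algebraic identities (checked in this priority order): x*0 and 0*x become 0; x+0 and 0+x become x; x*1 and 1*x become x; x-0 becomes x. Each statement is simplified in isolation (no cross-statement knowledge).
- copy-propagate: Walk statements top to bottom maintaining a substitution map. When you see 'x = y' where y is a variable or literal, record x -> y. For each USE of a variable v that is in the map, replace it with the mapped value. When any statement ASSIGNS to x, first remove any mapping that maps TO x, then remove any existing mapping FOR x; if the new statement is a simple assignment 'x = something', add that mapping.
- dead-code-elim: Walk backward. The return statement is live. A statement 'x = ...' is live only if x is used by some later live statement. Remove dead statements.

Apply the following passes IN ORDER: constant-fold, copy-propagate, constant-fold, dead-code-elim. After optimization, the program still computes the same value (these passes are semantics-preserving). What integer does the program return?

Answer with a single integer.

Answer: 0

Derivation:
Initial IR:
  b = 0
  a = 8
  t = a
  c = a
  v = c - t
  return b
After constant-fold (6 stmts):
  b = 0
  a = 8
  t = a
  c = a
  v = c - t
  return b
After copy-propagate (6 stmts):
  b = 0
  a = 8
  t = 8
  c = 8
  v = 8 - 8
  return 0
After constant-fold (6 stmts):
  b = 0
  a = 8
  t = 8
  c = 8
  v = 0
  return 0
After dead-code-elim (1 stmts):
  return 0
Evaluate:
  b = 0  =>  b = 0
  a = 8  =>  a = 8
  t = a  =>  t = 8
  c = a  =>  c = 8
  v = c - t  =>  v = 0
  return b = 0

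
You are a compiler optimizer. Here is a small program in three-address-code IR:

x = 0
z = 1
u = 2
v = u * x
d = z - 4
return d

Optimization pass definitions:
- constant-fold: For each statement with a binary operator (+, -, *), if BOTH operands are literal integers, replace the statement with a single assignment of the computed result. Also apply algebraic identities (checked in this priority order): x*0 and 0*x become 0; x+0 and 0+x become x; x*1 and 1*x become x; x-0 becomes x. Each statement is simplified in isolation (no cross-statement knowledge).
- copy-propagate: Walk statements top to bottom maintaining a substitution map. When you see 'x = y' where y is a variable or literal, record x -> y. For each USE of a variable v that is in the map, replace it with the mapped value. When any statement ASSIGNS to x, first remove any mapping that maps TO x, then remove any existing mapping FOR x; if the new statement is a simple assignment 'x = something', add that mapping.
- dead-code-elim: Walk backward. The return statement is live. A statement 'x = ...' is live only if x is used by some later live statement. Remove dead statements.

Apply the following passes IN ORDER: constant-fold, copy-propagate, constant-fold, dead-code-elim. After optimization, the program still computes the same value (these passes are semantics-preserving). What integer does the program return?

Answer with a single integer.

Initial IR:
  x = 0
  z = 1
  u = 2
  v = u * x
  d = z - 4
  return d
After constant-fold (6 stmts):
  x = 0
  z = 1
  u = 2
  v = u * x
  d = z - 4
  return d
After copy-propagate (6 stmts):
  x = 0
  z = 1
  u = 2
  v = 2 * 0
  d = 1 - 4
  return d
After constant-fold (6 stmts):
  x = 0
  z = 1
  u = 2
  v = 0
  d = -3
  return d
After dead-code-elim (2 stmts):
  d = -3
  return d
Evaluate:
  x = 0  =>  x = 0
  z = 1  =>  z = 1
  u = 2  =>  u = 2
  v = u * x  =>  v = 0
  d = z - 4  =>  d = -3
  return d = -3

Answer: -3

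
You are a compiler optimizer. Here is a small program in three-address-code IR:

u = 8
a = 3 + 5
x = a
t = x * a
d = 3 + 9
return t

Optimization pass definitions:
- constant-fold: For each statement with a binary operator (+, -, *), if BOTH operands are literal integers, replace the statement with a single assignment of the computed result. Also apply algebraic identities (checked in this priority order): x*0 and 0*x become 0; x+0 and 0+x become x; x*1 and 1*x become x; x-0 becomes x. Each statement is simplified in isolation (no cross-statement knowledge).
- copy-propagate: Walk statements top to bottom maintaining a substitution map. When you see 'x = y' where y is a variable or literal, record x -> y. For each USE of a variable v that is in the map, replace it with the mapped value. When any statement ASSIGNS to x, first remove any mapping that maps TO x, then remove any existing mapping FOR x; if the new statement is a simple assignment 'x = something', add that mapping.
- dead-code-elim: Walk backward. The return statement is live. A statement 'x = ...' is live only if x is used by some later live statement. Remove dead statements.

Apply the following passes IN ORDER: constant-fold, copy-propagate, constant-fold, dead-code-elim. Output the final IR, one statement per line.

Initial IR:
  u = 8
  a = 3 + 5
  x = a
  t = x * a
  d = 3 + 9
  return t
After constant-fold (6 stmts):
  u = 8
  a = 8
  x = a
  t = x * a
  d = 12
  return t
After copy-propagate (6 stmts):
  u = 8
  a = 8
  x = 8
  t = 8 * 8
  d = 12
  return t
After constant-fold (6 stmts):
  u = 8
  a = 8
  x = 8
  t = 64
  d = 12
  return t
After dead-code-elim (2 stmts):
  t = 64
  return t

Answer: t = 64
return t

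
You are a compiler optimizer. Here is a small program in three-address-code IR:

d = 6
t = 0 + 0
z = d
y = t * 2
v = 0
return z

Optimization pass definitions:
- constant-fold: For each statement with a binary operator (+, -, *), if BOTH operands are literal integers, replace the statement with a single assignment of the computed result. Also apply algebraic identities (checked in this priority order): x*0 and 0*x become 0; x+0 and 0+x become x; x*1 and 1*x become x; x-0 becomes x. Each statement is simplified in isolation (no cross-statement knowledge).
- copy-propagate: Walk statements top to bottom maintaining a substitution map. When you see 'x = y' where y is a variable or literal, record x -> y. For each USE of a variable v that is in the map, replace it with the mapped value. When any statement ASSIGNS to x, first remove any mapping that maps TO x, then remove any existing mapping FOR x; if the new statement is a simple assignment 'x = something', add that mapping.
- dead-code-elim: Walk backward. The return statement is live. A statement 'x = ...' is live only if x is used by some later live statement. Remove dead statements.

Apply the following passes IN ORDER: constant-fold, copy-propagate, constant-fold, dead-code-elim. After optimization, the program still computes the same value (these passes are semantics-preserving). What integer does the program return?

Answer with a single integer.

Answer: 6

Derivation:
Initial IR:
  d = 6
  t = 0 + 0
  z = d
  y = t * 2
  v = 0
  return z
After constant-fold (6 stmts):
  d = 6
  t = 0
  z = d
  y = t * 2
  v = 0
  return z
After copy-propagate (6 stmts):
  d = 6
  t = 0
  z = 6
  y = 0 * 2
  v = 0
  return 6
After constant-fold (6 stmts):
  d = 6
  t = 0
  z = 6
  y = 0
  v = 0
  return 6
After dead-code-elim (1 stmts):
  return 6
Evaluate:
  d = 6  =>  d = 6
  t = 0 + 0  =>  t = 0
  z = d  =>  z = 6
  y = t * 2  =>  y = 0
  v = 0  =>  v = 0
  return z = 6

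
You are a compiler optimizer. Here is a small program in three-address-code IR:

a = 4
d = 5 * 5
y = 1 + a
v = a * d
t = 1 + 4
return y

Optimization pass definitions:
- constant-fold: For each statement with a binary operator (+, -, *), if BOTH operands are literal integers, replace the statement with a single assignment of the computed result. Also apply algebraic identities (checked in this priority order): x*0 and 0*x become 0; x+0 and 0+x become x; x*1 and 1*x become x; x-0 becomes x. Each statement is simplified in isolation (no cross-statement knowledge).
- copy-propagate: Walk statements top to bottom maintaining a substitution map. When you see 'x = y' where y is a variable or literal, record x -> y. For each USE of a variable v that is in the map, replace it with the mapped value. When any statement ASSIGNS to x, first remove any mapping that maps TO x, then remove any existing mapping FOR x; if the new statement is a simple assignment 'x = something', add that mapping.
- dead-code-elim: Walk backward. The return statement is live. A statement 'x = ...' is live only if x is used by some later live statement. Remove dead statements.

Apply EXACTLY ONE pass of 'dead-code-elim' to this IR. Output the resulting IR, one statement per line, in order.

Answer: a = 4
y = 1 + a
return y

Derivation:
Applying dead-code-elim statement-by-statement:
  [6] return y  -> KEEP (return); live=['y']
  [5] t = 1 + 4  -> DEAD (t not live)
  [4] v = a * d  -> DEAD (v not live)
  [3] y = 1 + a  -> KEEP; live=['a']
  [2] d = 5 * 5  -> DEAD (d not live)
  [1] a = 4  -> KEEP; live=[]
Result (3 stmts):
  a = 4
  y = 1 + a
  return y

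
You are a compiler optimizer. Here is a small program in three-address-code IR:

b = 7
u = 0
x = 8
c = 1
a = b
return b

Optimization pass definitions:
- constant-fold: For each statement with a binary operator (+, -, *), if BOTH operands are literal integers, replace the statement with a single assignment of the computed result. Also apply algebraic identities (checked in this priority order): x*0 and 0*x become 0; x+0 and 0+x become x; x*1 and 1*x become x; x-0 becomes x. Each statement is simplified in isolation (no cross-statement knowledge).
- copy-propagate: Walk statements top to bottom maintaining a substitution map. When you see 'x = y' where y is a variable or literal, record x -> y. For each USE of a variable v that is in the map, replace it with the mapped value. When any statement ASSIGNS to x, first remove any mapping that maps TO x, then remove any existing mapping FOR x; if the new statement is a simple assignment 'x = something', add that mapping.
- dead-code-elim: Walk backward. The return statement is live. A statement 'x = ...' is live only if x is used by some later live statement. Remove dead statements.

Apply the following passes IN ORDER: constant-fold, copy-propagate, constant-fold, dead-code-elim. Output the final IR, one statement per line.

Initial IR:
  b = 7
  u = 0
  x = 8
  c = 1
  a = b
  return b
After constant-fold (6 stmts):
  b = 7
  u = 0
  x = 8
  c = 1
  a = b
  return b
After copy-propagate (6 stmts):
  b = 7
  u = 0
  x = 8
  c = 1
  a = 7
  return 7
After constant-fold (6 stmts):
  b = 7
  u = 0
  x = 8
  c = 1
  a = 7
  return 7
After dead-code-elim (1 stmts):
  return 7

Answer: return 7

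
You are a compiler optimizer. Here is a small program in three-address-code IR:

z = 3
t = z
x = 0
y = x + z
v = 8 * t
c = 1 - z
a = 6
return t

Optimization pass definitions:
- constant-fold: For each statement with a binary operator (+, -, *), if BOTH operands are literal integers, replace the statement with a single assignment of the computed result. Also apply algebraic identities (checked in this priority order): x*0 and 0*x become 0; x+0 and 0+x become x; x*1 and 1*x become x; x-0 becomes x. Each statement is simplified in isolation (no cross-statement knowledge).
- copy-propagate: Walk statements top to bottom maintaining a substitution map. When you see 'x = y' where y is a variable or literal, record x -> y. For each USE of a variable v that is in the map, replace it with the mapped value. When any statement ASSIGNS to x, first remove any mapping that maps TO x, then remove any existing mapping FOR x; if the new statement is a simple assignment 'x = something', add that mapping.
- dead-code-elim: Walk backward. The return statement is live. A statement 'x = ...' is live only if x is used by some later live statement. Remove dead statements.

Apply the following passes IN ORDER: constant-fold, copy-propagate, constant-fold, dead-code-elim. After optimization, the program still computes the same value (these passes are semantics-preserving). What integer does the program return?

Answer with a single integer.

Answer: 3

Derivation:
Initial IR:
  z = 3
  t = z
  x = 0
  y = x + z
  v = 8 * t
  c = 1 - z
  a = 6
  return t
After constant-fold (8 stmts):
  z = 3
  t = z
  x = 0
  y = x + z
  v = 8 * t
  c = 1 - z
  a = 6
  return t
After copy-propagate (8 stmts):
  z = 3
  t = 3
  x = 0
  y = 0 + 3
  v = 8 * 3
  c = 1 - 3
  a = 6
  return 3
After constant-fold (8 stmts):
  z = 3
  t = 3
  x = 0
  y = 3
  v = 24
  c = -2
  a = 6
  return 3
After dead-code-elim (1 stmts):
  return 3
Evaluate:
  z = 3  =>  z = 3
  t = z  =>  t = 3
  x = 0  =>  x = 0
  y = x + z  =>  y = 3
  v = 8 * t  =>  v = 24
  c = 1 - z  =>  c = -2
  a = 6  =>  a = 6
  return t = 3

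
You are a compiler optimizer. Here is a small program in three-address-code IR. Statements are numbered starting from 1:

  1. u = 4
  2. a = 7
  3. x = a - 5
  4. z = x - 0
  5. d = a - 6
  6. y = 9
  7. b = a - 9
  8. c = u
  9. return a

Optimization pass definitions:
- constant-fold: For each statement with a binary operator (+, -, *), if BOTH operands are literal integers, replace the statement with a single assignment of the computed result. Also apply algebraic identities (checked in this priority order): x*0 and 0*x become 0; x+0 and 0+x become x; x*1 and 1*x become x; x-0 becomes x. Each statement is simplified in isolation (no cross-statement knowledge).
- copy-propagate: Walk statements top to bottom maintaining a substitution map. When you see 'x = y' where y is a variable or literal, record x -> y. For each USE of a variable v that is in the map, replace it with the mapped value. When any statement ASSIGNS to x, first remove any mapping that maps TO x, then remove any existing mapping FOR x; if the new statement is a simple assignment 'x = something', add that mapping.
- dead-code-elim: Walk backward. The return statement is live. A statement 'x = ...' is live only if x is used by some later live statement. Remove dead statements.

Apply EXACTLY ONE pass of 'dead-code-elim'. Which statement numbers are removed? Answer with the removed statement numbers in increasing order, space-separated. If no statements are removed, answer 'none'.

Answer: 1 3 4 5 6 7 8

Derivation:
Backward liveness scan:
Stmt 1 'u = 4': DEAD (u not in live set [])
Stmt 2 'a = 7': KEEP (a is live); live-in = []
Stmt 3 'x = a - 5': DEAD (x not in live set ['a'])
Stmt 4 'z = x - 0': DEAD (z not in live set ['a'])
Stmt 5 'd = a - 6': DEAD (d not in live set ['a'])
Stmt 6 'y = 9': DEAD (y not in live set ['a'])
Stmt 7 'b = a - 9': DEAD (b not in live set ['a'])
Stmt 8 'c = u': DEAD (c not in live set ['a'])
Stmt 9 'return a': KEEP (return); live-in = ['a']
Removed statement numbers: [1, 3, 4, 5, 6, 7, 8]
Surviving IR:
  a = 7
  return a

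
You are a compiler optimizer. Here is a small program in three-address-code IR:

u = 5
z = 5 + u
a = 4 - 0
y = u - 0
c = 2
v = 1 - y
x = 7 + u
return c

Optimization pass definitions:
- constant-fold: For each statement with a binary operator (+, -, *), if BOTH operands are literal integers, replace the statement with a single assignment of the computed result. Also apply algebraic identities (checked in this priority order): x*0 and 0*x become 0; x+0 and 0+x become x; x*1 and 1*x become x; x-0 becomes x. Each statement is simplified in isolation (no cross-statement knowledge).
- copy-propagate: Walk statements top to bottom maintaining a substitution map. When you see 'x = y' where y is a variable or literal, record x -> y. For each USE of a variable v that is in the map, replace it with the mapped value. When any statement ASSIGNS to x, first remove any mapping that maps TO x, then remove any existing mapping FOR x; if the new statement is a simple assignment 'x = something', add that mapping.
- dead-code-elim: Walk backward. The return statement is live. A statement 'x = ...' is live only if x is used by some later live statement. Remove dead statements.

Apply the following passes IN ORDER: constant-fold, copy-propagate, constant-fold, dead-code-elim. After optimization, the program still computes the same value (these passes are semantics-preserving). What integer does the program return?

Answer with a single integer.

Initial IR:
  u = 5
  z = 5 + u
  a = 4 - 0
  y = u - 0
  c = 2
  v = 1 - y
  x = 7 + u
  return c
After constant-fold (8 stmts):
  u = 5
  z = 5 + u
  a = 4
  y = u
  c = 2
  v = 1 - y
  x = 7 + u
  return c
After copy-propagate (8 stmts):
  u = 5
  z = 5 + 5
  a = 4
  y = 5
  c = 2
  v = 1 - 5
  x = 7 + 5
  return 2
After constant-fold (8 stmts):
  u = 5
  z = 10
  a = 4
  y = 5
  c = 2
  v = -4
  x = 12
  return 2
After dead-code-elim (1 stmts):
  return 2
Evaluate:
  u = 5  =>  u = 5
  z = 5 + u  =>  z = 10
  a = 4 - 0  =>  a = 4
  y = u - 0  =>  y = 5
  c = 2  =>  c = 2
  v = 1 - y  =>  v = -4
  x = 7 + u  =>  x = 12
  return c = 2

Answer: 2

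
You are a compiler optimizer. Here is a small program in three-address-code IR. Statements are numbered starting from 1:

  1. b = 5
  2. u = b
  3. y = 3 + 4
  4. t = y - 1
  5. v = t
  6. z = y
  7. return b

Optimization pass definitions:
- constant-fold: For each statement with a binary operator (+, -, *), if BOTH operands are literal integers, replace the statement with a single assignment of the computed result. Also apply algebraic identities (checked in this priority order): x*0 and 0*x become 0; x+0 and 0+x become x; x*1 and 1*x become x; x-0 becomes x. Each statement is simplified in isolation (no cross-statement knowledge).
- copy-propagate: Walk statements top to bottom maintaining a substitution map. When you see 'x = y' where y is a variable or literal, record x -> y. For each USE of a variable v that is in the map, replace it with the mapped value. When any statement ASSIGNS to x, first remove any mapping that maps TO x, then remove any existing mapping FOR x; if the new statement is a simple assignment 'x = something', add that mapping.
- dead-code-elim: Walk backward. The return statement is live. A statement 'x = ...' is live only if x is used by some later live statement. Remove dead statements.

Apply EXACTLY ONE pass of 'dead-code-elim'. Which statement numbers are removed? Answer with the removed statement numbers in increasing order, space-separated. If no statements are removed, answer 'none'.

Answer: 2 3 4 5 6

Derivation:
Backward liveness scan:
Stmt 1 'b = 5': KEEP (b is live); live-in = []
Stmt 2 'u = b': DEAD (u not in live set ['b'])
Stmt 3 'y = 3 + 4': DEAD (y not in live set ['b'])
Stmt 4 't = y - 1': DEAD (t not in live set ['b'])
Stmt 5 'v = t': DEAD (v not in live set ['b'])
Stmt 6 'z = y': DEAD (z not in live set ['b'])
Stmt 7 'return b': KEEP (return); live-in = ['b']
Removed statement numbers: [2, 3, 4, 5, 6]
Surviving IR:
  b = 5
  return b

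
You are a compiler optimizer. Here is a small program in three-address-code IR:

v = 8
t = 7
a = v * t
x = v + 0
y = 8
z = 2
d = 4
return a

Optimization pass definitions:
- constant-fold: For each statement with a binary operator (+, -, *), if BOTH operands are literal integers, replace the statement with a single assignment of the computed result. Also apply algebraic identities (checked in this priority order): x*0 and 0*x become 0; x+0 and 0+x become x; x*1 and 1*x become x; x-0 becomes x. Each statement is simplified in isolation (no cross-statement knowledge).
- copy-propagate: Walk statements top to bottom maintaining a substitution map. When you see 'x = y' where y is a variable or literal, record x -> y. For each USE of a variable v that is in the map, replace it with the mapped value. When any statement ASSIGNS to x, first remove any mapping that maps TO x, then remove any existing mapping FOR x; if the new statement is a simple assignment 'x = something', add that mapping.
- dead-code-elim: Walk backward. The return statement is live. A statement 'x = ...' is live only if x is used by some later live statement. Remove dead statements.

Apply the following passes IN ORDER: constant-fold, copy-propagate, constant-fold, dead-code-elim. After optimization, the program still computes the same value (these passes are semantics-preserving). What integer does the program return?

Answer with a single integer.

Initial IR:
  v = 8
  t = 7
  a = v * t
  x = v + 0
  y = 8
  z = 2
  d = 4
  return a
After constant-fold (8 stmts):
  v = 8
  t = 7
  a = v * t
  x = v
  y = 8
  z = 2
  d = 4
  return a
After copy-propagate (8 stmts):
  v = 8
  t = 7
  a = 8 * 7
  x = 8
  y = 8
  z = 2
  d = 4
  return a
After constant-fold (8 stmts):
  v = 8
  t = 7
  a = 56
  x = 8
  y = 8
  z = 2
  d = 4
  return a
After dead-code-elim (2 stmts):
  a = 56
  return a
Evaluate:
  v = 8  =>  v = 8
  t = 7  =>  t = 7
  a = v * t  =>  a = 56
  x = v + 0  =>  x = 8
  y = 8  =>  y = 8
  z = 2  =>  z = 2
  d = 4  =>  d = 4
  return a = 56

Answer: 56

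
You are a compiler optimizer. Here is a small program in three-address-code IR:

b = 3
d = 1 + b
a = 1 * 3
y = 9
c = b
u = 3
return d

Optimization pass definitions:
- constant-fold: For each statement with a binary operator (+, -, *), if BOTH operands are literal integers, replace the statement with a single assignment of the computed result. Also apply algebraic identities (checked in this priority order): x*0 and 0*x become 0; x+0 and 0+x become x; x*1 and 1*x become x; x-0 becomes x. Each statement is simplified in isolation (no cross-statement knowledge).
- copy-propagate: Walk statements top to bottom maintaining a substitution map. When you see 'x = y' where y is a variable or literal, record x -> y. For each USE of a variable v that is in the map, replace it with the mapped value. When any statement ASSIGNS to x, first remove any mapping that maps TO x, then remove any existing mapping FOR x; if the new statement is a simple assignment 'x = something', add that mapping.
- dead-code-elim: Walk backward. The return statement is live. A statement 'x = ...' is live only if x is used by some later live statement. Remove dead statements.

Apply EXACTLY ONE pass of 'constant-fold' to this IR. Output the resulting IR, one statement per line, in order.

Applying constant-fold statement-by-statement:
  [1] b = 3  (unchanged)
  [2] d = 1 + b  (unchanged)
  [3] a = 1 * 3  -> a = 3
  [4] y = 9  (unchanged)
  [5] c = b  (unchanged)
  [6] u = 3  (unchanged)
  [7] return d  (unchanged)
Result (7 stmts):
  b = 3
  d = 1 + b
  a = 3
  y = 9
  c = b
  u = 3
  return d

Answer: b = 3
d = 1 + b
a = 3
y = 9
c = b
u = 3
return d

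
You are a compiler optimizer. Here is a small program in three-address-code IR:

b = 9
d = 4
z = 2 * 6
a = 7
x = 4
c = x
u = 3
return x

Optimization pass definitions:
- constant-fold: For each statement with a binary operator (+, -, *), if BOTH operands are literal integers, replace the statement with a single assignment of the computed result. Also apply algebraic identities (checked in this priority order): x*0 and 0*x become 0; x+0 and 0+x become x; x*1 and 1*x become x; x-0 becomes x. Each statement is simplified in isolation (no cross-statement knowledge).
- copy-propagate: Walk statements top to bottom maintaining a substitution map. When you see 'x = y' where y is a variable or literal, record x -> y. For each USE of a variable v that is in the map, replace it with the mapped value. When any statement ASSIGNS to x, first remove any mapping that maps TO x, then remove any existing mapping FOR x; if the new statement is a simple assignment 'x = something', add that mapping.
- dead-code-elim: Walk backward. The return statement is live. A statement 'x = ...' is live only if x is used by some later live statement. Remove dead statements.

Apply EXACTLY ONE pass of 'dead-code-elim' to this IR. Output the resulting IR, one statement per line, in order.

Answer: x = 4
return x

Derivation:
Applying dead-code-elim statement-by-statement:
  [8] return x  -> KEEP (return); live=['x']
  [7] u = 3  -> DEAD (u not live)
  [6] c = x  -> DEAD (c not live)
  [5] x = 4  -> KEEP; live=[]
  [4] a = 7  -> DEAD (a not live)
  [3] z = 2 * 6  -> DEAD (z not live)
  [2] d = 4  -> DEAD (d not live)
  [1] b = 9  -> DEAD (b not live)
Result (2 stmts):
  x = 4
  return x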